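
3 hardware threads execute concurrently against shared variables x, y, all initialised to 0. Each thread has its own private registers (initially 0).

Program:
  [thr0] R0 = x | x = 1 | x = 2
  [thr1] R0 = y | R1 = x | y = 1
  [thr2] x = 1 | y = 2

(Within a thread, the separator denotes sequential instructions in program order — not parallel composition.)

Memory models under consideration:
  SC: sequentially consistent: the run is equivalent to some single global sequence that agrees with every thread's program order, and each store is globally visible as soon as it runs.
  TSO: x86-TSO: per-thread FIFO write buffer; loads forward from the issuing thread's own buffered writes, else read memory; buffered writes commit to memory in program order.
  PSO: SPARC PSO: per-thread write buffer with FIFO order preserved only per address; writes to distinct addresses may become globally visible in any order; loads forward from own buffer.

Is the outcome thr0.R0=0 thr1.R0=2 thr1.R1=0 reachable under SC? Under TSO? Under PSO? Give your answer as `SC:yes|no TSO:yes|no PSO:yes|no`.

outcome vector order: (thr0.R0,thr1.R0,thr1.R1)
SC: 10 outcomes — {<0 0 0> <0 0 1> <0 0 2> <0 2 1> <0 2 2> <1 0 0> <1 0 1> <1 0 2> <1 2 1> <1 2 2>}
TSO: 10 outcomes — {<0 0 0> <0 0 1> <0 0 2> <0 2 1> <0 2 2> <1 0 0> <1 0 1> <1 0 2> <1 2 1> <1 2 2>}
PSO: 12 outcomes — {<0 0 0> <0 0 1> <0 0 2> <0 2 0> <0 2 1> <0 2 2> <1 0 0> <1 0 1> <1 0 2> <1 2 0> <1 2 1> <1 2 2>}
target <0 2 0> ∈ {PSO}

SC:no TSO:no PSO:yes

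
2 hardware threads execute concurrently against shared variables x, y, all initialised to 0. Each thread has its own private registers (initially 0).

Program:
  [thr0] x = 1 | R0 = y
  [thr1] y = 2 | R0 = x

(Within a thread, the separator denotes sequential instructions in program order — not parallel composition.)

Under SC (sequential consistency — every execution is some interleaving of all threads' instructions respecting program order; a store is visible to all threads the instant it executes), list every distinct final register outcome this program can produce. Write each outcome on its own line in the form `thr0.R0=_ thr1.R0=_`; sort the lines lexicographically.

outcome vector order: (thr0.R0,thr1.R0)
|SC outcomes| = 3

thr0.R0=0 thr1.R0=1
thr0.R0=2 thr1.R0=0
thr0.R0=2 thr1.R0=1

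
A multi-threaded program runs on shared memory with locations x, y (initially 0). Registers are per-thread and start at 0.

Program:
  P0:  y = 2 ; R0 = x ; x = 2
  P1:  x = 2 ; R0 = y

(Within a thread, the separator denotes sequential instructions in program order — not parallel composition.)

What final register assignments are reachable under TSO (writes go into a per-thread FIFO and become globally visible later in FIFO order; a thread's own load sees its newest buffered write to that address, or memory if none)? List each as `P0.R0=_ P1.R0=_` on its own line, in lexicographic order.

P0.R0=0 P1.R0=0
P0.R0=0 P1.R0=2
P0.R0=2 P1.R0=0
P0.R0=2 P1.R0=2

outcome vector order: (P0.R0,P1.R0)
|TSO outcomes| = 4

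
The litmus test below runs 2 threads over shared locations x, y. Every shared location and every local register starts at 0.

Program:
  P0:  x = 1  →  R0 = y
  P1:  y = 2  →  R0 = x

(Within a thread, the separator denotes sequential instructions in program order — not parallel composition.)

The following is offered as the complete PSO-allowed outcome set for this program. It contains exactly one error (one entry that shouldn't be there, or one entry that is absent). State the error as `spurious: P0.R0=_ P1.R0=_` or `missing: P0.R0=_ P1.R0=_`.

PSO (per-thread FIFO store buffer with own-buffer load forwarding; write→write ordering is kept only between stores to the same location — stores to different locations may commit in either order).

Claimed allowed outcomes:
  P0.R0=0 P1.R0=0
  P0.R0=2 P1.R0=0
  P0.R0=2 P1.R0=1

missing: P0.R0=0 P1.R0=1

outcome vector order: (P0.R0,P1.R0)
PSO (4): <0 0>; <0 1>; <2 0>; <2 1>
PSO∖claimed = {<0 1>}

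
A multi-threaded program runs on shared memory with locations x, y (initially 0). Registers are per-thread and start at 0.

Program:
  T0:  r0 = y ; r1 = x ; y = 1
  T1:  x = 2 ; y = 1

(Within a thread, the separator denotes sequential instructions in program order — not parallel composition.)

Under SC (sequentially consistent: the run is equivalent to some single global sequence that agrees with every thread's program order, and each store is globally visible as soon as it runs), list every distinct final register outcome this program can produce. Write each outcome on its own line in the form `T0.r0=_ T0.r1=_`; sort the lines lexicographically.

T0.r0=0 T0.r1=0
T0.r0=0 T0.r1=2
T0.r0=1 T0.r1=2

outcome vector order: (T0.r0,T0.r1)
|SC outcomes| = 3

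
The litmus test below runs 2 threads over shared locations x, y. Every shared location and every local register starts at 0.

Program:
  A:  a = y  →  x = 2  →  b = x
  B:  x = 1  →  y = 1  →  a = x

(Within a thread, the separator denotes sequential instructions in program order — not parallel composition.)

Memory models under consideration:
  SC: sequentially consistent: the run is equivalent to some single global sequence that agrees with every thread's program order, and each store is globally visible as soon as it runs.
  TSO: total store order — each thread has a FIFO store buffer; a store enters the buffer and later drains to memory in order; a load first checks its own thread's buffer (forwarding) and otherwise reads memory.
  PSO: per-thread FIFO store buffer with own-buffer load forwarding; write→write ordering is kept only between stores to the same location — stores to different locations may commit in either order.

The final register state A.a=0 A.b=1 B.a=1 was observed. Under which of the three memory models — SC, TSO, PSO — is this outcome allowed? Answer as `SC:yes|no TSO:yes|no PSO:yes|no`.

outcome vector order: (A.a,A.b,B.a)
SC (5): (0,1,1) (0,2,1) (0,2,2) (1,2,1) (1,2,2)
TSO (5): (0,1,1) (0,2,1) (0,2,2) (1,2,1) (1,2,2)
PSO (6): (0,1,1) (0,2,1) (0,2,2) (1,1,1) (1,2,1) (1,2,2)
target (0,1,1) ∈ {SC,TSO,PSO}

SC:yes TSO:yes PSO:yes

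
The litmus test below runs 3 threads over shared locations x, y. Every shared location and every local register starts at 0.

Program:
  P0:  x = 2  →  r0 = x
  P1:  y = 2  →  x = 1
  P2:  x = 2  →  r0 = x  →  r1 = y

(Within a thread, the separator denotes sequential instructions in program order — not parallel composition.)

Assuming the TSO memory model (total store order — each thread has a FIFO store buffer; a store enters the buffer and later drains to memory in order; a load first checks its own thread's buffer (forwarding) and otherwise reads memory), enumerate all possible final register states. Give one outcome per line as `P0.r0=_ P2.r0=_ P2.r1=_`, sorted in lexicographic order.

P0.r0=1 P2.r0=1 P2.r1=2
P0.r0=1 P2.r0=2 P2.r1=0
P0.r0=1 P2.r0=2 P2.r1=2
P0.r0=2 P2.r0=1 P2.r1=2
P0.r0=2 P2.r0=2 P2.r1=0
P0.r0=2 P2.r0=2 P2.r1=2

outcome vector order: (P0.r0,P2.r0,P2.r1)
|TSO outcomes| = 6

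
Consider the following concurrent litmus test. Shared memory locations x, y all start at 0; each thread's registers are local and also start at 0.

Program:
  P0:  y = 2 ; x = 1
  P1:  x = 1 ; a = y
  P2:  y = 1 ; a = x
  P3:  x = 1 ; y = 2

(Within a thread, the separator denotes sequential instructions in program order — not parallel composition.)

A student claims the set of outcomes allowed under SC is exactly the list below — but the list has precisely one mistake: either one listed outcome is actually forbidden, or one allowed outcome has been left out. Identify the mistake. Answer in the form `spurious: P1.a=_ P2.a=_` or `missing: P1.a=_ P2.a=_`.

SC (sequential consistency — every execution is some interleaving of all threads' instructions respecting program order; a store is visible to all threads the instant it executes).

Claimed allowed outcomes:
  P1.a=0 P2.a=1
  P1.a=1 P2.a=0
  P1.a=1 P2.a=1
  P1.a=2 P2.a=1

missing: P1.a=2 P2.a=0

outcome vector order: (P1.a,P2.a)
SC (5): <0 1>; <1 0>; <1 1>; <2 0>; <2 1>
SC∖claimed = {<2 0>}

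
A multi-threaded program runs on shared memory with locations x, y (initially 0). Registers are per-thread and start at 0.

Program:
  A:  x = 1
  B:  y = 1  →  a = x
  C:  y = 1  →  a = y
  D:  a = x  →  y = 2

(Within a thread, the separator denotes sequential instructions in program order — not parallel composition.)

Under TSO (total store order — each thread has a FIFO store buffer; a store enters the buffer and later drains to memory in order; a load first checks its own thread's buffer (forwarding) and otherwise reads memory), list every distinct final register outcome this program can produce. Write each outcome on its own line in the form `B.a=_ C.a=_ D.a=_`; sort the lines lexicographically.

outcome vector order: (B.a,C.a,D.a)
|TSO outcomes| = 8

B.a=0 C.a=1 D.a=0
B.a=0 C.a=1 D.a=1
B.a=0 C.a=2 D.a=0
B.a=0 C.a=2 D.a=1
B.a=1 C.a=1 D.a=0
B.a=1 C.a=1 D.a=1
B.a=1 C.a=2 D.a=0
B.a=1 C.a=2 D.a=1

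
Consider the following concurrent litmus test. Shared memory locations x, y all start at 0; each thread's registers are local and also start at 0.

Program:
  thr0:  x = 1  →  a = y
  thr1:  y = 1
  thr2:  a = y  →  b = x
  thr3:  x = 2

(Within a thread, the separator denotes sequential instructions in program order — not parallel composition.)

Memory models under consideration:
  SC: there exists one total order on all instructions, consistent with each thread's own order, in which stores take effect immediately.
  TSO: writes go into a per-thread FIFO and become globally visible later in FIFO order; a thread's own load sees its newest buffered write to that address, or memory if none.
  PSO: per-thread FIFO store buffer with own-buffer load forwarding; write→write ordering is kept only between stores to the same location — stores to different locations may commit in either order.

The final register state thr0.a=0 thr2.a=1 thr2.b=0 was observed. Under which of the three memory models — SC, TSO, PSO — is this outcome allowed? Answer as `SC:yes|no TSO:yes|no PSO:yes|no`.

outcome vector order: (thr0.a,thr2.a,thr2.b)
[SC] allowed = {<0 0 0>; <0 0 1>; <0 0 2>; <0 1 1>; <0 1 2>; <1 0 0>; <1 0 1>; <1 0 2>; <1 1 0>; <1 1 1>; <1 1 2>}
[TSO] allowed = {<0 0 0>; <0 0 1>; <0 0 2>; <0 1 0>; <0 1 1>; <0 1 2>; <1 0 0>; <1 0 1>; <1 0 2>; <1 1 0>; <1 1 1>; <1 1 2>}
[PSO] allowed = {<0 0 0>; <0 0 1>; <0 0 2>; <0 1 0>; <0 1 1>; <0 1 2>; <1 0 0>; <1 0 1>; <1 0 2>; <1 1 0>; <1 1 1>; <1 1 2>}
target <0 1 0> ∈ {TSO,PSO}

SC:no TSO:yes PSO:yes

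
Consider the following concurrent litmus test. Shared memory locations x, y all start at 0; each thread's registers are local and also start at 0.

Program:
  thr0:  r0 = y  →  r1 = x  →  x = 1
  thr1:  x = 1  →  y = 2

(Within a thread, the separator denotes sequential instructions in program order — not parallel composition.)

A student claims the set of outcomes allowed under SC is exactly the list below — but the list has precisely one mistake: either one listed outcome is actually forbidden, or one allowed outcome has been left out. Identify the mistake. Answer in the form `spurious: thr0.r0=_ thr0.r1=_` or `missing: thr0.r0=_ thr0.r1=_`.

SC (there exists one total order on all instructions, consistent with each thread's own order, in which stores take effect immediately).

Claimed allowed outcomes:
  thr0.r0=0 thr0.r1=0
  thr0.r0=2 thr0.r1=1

missing: thr0.r0=0 thr0.r1=1

outcome vector order: (thr0.r0,thr0.r1)
SC: 3 outcomes — {00 01 21}
SC∖claimed = {01}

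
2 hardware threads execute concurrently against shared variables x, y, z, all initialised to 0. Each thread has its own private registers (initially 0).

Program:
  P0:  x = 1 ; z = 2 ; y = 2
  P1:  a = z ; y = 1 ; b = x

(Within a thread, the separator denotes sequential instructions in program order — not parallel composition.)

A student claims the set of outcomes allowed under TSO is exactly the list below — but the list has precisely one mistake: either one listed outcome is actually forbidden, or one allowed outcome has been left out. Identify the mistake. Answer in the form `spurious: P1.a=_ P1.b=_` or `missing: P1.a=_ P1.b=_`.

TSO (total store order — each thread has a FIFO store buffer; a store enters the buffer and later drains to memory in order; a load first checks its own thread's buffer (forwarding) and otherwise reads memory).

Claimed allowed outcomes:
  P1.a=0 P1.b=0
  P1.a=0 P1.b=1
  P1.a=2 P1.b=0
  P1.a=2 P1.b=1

outcome vector order: (P1.a,P1.b)
TSO: 3 outcomes — {<0 0>, <0 1>, <2 1>}
claimed∖TSO = {<2 0>}

spurious: P1.a=2 P1.b=0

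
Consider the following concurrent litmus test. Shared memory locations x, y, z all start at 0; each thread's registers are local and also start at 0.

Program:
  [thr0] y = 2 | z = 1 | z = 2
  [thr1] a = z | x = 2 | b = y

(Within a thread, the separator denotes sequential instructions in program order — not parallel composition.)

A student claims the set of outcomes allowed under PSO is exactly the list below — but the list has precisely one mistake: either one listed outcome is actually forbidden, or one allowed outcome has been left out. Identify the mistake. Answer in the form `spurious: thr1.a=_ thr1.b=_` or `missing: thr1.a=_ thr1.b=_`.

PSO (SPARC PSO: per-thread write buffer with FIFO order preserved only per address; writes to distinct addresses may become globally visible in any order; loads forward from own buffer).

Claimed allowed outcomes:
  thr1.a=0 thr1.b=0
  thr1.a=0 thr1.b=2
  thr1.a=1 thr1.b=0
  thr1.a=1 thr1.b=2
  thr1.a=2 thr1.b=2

missing: thr1.a=2 thr1.b=0

outcome vector order: (thr1.a,thr1.b)
PSO: 6 outcomes — {0/0 0/2 1/0 1/2 2/0 2/2}
PSO∖claimed = {2/0}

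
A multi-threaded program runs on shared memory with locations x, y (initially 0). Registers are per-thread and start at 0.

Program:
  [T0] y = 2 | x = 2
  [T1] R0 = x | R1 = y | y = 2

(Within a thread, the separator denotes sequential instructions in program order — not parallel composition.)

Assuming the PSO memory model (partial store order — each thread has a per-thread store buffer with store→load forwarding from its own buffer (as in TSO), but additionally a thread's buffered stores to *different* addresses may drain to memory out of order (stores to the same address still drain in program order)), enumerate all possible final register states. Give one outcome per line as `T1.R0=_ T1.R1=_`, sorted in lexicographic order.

T1.R0=0 T1.R1=0
T1.R0=0 T1.R1=2
T1.R0=2 T1.R1=0
T1.R0=2 T1.R1=2

outcome vector order: (T1.R0,T1.R1)
|PSO outcomes| = 4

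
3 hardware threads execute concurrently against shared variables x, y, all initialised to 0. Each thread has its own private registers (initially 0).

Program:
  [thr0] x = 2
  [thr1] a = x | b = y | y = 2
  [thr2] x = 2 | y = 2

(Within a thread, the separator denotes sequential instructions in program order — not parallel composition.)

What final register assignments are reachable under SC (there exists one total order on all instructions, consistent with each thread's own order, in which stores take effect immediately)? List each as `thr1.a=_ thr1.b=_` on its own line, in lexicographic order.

thr1.a=0 thr1.b=0
thr1.a=0 thr1.b=2
thr1.a=2 thr1.b=0
thr1.a=2 thr1.b=2

outcome vector order: (thr1.a,thr1.b)
|SC outcomes| = 4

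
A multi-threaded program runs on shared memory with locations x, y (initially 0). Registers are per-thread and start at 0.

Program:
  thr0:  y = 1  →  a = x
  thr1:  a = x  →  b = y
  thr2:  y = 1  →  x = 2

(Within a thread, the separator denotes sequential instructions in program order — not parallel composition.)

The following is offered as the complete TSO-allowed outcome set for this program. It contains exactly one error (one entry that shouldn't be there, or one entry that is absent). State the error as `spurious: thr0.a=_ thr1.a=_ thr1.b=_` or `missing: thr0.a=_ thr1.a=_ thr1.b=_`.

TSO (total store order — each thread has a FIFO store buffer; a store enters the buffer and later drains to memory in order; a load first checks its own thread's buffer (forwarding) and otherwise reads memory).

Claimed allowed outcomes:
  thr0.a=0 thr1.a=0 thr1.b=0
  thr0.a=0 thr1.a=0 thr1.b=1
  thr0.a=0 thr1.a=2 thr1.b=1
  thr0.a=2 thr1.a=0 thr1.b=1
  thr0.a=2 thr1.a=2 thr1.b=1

missing: thr0.a=2 thr1.a=0 thr1.b=0

outcome vector order: (thr0.a,thr1.a,thr1.b)
under TSO → 0/0/0, 0/0/1, 0/2/1, 2/0/0, 2/0/1, 2/2/1
TSO∖claimed = {2/0/0}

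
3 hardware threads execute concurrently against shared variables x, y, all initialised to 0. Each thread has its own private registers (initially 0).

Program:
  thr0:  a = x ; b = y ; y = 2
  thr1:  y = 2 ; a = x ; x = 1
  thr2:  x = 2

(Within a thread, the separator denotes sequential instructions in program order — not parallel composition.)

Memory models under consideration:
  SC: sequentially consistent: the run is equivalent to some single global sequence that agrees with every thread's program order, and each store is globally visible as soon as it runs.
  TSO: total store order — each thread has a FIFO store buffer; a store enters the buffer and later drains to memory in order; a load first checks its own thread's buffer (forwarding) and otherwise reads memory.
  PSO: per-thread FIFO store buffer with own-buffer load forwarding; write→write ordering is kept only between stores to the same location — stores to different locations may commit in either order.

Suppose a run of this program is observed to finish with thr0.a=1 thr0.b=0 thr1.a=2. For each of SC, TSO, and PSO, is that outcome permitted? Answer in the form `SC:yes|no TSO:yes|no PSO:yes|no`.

SC:no TSO:no PSO:yes

outcome vector order: (thr0.a,thr0.b,thr1.a)
SC: 9 outcomes — {000 002 020 022 120 122 202 220 222}
TSO: 10 outcomes — {000 002 020 022 120 122 200 202 220 222}
PSO: 12 outcomes — {000 002 020 022 100 102 120 122 200 202 220 222}
target 102 ∈ {PSO}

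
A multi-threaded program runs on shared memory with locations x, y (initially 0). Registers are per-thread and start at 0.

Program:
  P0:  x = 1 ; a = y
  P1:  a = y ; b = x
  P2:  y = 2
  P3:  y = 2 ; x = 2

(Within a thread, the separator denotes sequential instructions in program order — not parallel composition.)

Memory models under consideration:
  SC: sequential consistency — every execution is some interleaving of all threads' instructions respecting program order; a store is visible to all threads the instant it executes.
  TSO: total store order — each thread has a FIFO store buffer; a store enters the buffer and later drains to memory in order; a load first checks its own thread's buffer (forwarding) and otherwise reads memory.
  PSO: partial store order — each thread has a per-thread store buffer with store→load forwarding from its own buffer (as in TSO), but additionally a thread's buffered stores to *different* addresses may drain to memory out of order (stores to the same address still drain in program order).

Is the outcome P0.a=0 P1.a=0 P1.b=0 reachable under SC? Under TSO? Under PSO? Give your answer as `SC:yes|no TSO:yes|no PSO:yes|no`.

outcome vector order: (P0.a,P1.a,P1.b)
[SC] allowed = {<0 0 0> <0 0 1> <0 0 2> <0 2 1> <0 2 2> <2 0 0> <2 0 1> <2 0 2> <2 2 0> <2 2 1> <2 2 2>}
[TSO] allowed = {<0 0 0> <0 0 1> <0 0 2> <0 2 0> <0 2 1> <0 2 2> <2 0 0> <2 0 1> <2 0 2> <2 2 0> <2 2 1> <2 2 2>}
[PSO] allowed = {<0 0 0> <0 0 1> <0 0 2> <0 2 0> <0 2 1> <0 2 2> <2 0 0> <2 0 1> <2 0 2> <2 2 0> <2 2 1> <2 2 2>}
target <0 0 0> ∈ {SC,TSO,PSO}

SC:yes TSO:yes PSO:yes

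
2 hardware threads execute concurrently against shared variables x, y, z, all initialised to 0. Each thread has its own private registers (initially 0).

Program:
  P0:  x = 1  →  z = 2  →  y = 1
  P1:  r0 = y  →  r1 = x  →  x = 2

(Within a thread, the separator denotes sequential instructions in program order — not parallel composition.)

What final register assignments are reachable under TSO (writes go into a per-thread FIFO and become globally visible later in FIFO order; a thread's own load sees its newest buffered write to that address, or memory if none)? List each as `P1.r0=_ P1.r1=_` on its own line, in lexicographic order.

P1.r0=0 P1.r1=0
P1.r0=0 P1.r1=1
P1.r0=1 P1.r1=1

outcome vector order: (P1.r0,P1.r1)
|TSO outcomes| = 3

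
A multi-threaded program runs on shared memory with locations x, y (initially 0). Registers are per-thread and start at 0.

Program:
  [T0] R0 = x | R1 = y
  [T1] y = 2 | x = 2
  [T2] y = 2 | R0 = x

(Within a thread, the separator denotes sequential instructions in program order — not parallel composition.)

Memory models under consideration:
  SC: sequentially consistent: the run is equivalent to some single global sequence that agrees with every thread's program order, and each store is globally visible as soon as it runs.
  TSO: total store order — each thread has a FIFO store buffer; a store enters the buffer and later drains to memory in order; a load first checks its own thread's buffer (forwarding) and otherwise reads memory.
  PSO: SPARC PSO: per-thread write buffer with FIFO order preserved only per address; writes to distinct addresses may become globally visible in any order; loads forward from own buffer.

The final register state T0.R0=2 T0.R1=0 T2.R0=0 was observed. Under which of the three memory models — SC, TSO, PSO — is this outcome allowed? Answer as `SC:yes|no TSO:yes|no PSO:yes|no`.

SC:no TSO:no PSO:yes

outcome vector order: (T0.R0,T0.R1,T2.R0)
SC: 6 outcomes — {0/0/0; 0/0/2; 0/2/0; 0/2/2; 2/2/0; 2/2/2}
TSO: 6 outcomes — {0/0/0; 0/0/2; 0/2/0; 0/2/2; 2/2/0; 2/2/2}
PSO: 8 outcomes — {0/0/0; 0/0/2; 0/2/0; 0/2/2; 2/0/0; 2/0/2; 2/2/0; 2/2/2}
target 2/0/0 ∈ {PSO}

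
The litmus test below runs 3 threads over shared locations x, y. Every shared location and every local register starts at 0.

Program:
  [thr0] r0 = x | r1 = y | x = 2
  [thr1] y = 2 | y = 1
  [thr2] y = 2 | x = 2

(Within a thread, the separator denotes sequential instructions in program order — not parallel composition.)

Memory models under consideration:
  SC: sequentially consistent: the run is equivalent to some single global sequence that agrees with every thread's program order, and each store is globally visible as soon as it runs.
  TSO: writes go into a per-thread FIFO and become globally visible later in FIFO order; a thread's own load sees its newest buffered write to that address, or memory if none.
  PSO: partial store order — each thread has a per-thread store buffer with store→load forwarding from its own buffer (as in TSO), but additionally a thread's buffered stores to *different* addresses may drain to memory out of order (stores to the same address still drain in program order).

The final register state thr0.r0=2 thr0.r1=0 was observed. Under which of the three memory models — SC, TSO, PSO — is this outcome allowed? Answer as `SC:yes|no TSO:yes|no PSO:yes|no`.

SC:no TSO:no PSO:yes

outcome vector order: (thr0.r0,thr0.r1)
SC (5): (0,0) (0,1) (0,2) (2,1) (2,2)
TSO (5): (0,0) (0,1) (0,2) (2,1) (2,2)
PSO (6): (0,0) (0,1) (0,2) (2,0) (2,1) (2,2)
target (2,0) ∈ {PSO}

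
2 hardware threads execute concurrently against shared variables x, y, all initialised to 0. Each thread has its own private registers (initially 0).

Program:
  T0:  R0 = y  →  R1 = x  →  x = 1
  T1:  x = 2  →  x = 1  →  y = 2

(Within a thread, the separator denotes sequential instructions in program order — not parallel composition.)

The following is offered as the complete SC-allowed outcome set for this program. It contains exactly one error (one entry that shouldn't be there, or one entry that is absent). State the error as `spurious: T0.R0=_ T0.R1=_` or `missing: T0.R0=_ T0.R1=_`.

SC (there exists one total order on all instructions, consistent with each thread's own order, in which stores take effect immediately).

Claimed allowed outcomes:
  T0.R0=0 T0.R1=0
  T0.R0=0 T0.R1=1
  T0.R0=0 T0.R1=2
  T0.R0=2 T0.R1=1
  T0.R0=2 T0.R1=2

spurious: T0.R0=2 T0.R1=2

outcome vector order: (T0.R0,T0.R1)
SC (4): 0/0 0/1 0/2 2/1
claimed∖SC = {2/2}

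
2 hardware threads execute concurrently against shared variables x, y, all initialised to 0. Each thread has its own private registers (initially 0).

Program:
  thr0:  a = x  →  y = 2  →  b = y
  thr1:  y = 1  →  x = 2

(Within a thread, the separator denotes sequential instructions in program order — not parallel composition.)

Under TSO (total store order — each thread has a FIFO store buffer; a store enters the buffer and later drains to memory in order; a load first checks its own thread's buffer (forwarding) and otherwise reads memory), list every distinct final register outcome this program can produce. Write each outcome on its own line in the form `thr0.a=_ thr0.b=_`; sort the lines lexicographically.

outcome vector order: (thr0.a,thr0.b)
|TSO outcomes| = 3

thr0.a=0 thr0.b=1
thr0.a=0 thr0.b=2
thr0.a=2 thr0.b=2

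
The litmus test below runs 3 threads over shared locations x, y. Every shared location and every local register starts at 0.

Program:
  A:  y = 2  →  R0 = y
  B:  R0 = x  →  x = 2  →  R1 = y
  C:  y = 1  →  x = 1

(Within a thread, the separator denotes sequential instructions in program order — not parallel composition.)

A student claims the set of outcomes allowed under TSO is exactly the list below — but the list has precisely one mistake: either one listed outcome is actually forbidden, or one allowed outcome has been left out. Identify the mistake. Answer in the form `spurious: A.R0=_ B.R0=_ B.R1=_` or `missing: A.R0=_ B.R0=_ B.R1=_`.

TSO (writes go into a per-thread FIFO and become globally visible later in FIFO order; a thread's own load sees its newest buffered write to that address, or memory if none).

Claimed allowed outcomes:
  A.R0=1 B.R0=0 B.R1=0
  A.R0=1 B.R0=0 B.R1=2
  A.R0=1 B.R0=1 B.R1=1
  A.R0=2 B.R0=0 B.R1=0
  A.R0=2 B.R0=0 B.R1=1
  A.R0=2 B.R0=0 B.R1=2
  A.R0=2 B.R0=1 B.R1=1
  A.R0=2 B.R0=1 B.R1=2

outcome vector order: (A.R0,B.R0,B.R1)
under TSO → 100, 101, 102, 111, 200, 201, 202, 211, 212
TSO∖claimed = {101}

missing: A.R0=1 B.R0=0 B.R1=1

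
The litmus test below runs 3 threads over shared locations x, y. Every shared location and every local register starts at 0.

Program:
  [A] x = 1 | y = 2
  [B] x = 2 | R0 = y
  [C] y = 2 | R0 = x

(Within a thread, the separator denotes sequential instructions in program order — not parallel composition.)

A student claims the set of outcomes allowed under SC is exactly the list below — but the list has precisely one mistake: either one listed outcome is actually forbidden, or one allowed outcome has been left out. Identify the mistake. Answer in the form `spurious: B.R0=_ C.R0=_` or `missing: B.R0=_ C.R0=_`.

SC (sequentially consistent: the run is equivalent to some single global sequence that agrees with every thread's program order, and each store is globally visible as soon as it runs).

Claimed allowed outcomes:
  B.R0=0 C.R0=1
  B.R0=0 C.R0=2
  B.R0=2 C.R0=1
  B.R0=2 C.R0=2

missing: B.R0=2 C.R0=0

outcome vector order: (B.R0,C.R0)
under SC → (0,1), (0,2), (2,0), (2,1), (2,2)
SC∖claimed = {(2,0)}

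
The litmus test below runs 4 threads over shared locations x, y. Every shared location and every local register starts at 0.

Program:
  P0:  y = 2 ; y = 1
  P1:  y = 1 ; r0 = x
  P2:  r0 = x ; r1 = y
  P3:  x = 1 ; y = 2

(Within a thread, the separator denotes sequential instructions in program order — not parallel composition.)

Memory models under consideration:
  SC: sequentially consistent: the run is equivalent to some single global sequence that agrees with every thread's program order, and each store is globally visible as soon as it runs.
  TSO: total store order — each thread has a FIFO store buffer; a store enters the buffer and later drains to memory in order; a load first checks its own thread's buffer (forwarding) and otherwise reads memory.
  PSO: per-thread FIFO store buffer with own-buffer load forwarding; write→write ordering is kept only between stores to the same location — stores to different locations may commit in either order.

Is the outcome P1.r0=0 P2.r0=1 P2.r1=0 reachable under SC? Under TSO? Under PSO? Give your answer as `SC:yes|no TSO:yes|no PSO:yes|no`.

outcome vector order: (P1.r0,P2.r0,P2.r1)
SC (11): 000, 001, 002, 011, 012, 100, 101, 102, 110, 111, 112
TSO (12): 000, 001, 002, 010, 011, 012, 100, 101, 102, 110, 111, 112
PSO (12): 000, 001, 002, 010, 011, 012, 100, 101, 102, 110, 111, 112
target 010 ∈ {TSO,PSO}

SC:no TSO:yes PSO:yes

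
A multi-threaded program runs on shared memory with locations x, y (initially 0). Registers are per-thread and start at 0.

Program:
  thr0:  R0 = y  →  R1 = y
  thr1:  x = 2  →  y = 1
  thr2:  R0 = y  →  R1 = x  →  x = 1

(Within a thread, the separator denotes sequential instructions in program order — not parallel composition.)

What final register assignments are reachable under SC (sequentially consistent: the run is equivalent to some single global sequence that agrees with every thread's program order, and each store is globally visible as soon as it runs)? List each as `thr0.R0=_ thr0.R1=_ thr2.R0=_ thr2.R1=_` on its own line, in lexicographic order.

outcome vector order: (thr0.R0,thr0.R1,thr2.R0,thr2.R1)
|SC outcomes| = 9

thr0.R0=0 thr0.R1=0 thr2.R0=0 thr2.R1=0
thr0.R0=0 thr0.R1=0 thr2.R0=0 thr2.R1=2
thr0.R0=0 thr0.R1=0 thr2.R0=1 thr2.R1=2
thr0.R0=0 thr0.R1=1 thr2.R0=0 thr2.R1=0
thr0.R0=0 thr0.R1=1 thr2.R0=0 thr2.R1=2
thr0.R0=0 thr0.R1=1 thr2.R0=1 thr2.R1=2
thr0.R0=1 thr0.R1=1 thr2.R0=0 thr2.R1=0
thr0.R0=1 thr0.R1=1 thr2.R0=0 thr2.R1=2
thr0.R0=1 thr0.R1=1 thr2.R0=1 thr2.R1=2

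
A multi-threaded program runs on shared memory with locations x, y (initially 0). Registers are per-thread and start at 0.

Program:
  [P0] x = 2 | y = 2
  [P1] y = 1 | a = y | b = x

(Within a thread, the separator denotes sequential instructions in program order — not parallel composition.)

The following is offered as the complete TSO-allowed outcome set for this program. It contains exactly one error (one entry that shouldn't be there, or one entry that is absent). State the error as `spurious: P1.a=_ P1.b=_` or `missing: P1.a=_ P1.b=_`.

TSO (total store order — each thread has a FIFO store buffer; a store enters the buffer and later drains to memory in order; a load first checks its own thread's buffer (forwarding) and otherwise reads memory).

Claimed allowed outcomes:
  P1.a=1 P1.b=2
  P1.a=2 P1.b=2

outcome vector order: (P1.a,P1.b)
under TSO → 1/0 1/2 2/2
TSO∖claimed = {1/0}

missing: P1.a=1 P1.b=0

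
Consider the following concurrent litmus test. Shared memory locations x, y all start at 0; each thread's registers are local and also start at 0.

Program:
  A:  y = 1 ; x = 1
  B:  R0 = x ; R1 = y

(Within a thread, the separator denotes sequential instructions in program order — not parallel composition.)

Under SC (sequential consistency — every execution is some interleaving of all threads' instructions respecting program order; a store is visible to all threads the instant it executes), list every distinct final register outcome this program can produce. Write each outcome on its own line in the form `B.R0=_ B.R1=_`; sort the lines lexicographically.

outcome vector order: (B.R0,B.R1)
|SC outcomes| = 3

B.R0=0 B.R1=0
B.R0=0 B.R1=1
B.R0=1 B.R1=1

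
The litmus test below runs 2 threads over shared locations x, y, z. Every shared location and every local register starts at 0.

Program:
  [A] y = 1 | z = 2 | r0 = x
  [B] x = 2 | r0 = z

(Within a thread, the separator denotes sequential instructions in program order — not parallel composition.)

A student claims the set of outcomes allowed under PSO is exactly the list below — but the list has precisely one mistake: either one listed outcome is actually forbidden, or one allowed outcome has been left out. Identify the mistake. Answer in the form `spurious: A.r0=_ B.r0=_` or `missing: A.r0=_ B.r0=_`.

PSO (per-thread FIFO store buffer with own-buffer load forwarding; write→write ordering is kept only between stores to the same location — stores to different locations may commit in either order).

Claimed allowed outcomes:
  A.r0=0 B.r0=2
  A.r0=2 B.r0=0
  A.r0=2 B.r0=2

outcome vector order: (A.r0,B.r0)
[PSO] allowed = {00, 02, 20, 22}
PSO∖claimed = {00}

missing: A.r0=0 B.r0=0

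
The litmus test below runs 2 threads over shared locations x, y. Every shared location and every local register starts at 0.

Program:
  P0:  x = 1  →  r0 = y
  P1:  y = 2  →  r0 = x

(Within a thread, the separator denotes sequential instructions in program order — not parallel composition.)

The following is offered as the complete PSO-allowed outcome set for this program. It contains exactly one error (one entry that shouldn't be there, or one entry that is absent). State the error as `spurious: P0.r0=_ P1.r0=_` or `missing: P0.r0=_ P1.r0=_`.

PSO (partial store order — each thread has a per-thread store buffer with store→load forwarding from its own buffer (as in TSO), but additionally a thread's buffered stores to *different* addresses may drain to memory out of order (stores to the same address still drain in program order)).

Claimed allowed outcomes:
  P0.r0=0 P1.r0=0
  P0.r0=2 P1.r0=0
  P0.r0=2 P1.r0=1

missing: P0.r0=0 P1.r0=1

outcome vector order: (P0.r0,P1.r0)
[PSO] allowed = {<0 0>; <0 1>; <2 0>; <2 1>}
PSO∖claimed = {<0 1>}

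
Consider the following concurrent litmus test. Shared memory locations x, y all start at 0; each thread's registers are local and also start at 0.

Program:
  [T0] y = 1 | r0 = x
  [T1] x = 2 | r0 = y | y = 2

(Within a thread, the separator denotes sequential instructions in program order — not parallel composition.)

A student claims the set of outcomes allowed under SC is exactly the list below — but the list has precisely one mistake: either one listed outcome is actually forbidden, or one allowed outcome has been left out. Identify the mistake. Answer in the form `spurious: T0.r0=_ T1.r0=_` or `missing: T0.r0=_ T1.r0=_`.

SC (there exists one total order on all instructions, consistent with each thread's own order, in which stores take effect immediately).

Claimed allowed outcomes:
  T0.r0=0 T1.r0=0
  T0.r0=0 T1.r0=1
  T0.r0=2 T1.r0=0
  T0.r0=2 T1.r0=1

outcome vector order: (T0.r0,T1.r0)
SC (3): 01; 20; 21
claimed∖SC = {00}

spurious: T0.r0=0 T1.r0=0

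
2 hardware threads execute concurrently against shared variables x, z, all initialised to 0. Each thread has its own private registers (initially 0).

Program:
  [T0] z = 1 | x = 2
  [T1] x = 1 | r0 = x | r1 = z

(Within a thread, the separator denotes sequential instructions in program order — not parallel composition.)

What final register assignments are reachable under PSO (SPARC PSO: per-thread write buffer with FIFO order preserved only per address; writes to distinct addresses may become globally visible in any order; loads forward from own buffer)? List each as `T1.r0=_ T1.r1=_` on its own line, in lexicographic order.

outcome vector order: (T1.r0,T1.r1)
|PSO outcomes| = 4

T1.r0=1 T1.r1=0
T1.r0=1 T1.r1=1
T1.r0=2 T1.r1=0
T1.r0=2 T1.r1=1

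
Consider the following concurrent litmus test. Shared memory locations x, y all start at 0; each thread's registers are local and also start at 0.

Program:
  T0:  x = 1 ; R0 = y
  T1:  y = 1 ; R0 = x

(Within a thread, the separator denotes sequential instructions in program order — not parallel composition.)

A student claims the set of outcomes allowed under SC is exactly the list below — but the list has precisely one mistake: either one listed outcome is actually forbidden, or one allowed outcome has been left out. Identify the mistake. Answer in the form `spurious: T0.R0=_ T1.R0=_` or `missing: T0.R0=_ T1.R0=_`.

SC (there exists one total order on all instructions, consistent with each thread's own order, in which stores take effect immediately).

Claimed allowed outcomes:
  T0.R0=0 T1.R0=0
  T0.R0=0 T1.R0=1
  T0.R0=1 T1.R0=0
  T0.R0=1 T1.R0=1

spurious: T0.R0=0 T1.R0=0

outcome vector order: (T0.R0,T1.R0)
SC (3): <0 1> <1 0> <1 1>
claimed∖SC = {<0 0>}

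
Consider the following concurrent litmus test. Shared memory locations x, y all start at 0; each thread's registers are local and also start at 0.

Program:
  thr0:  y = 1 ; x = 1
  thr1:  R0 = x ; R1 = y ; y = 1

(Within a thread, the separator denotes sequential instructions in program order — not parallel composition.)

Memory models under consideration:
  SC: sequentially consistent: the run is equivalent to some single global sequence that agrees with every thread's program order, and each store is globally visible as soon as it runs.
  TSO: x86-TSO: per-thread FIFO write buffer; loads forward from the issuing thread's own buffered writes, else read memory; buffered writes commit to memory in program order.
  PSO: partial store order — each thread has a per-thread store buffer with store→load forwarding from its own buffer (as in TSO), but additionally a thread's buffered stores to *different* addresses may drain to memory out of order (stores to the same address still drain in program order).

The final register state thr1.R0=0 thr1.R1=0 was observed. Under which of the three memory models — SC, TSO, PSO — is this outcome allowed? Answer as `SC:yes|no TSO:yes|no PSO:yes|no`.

SC:yes TSO:yes PSO:yes

outcome vector order: (thr1.R0,thr1.R1)
[SC] allowed = {0/0 0/1 1/1}
[TSO] allowed = {0/0 0/1 1/1}
[PSO] allowed = {0/0 0/1 1/0 1/1}
target 0/0 ∈ {SC,TSO,PSO}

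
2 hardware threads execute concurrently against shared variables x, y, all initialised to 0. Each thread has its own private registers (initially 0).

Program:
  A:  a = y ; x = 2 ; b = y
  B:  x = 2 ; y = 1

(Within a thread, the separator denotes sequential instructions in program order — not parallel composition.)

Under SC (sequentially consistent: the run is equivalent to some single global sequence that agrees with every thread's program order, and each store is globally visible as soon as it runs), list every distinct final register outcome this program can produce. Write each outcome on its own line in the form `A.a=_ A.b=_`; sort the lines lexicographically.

A.a=0 A.b=0
A.a=0 A.b=1
A.a=1 A.b=1

outcome vector order: (A.a,A.b)
|SC outcomes| = 3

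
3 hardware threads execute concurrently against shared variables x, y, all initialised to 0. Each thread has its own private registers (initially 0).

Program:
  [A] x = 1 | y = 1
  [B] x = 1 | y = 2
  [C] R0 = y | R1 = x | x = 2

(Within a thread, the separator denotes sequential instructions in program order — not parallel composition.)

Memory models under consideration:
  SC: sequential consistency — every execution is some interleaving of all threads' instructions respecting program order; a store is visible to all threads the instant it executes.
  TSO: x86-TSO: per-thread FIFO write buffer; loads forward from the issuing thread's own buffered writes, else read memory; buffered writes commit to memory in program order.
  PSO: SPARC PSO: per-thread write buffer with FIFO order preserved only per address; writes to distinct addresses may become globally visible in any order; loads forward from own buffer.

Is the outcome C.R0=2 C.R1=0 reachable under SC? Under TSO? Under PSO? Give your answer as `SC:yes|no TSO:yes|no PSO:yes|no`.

SC:no TSO:no PSO:yes

outcome vector order: (C.R0,C.R1)
SC (4): 0/0; 0/1; 1/1; 2/1
TSO (4): 0/0; 0/1; 1/1; 2/1
PSO (6): 0/0; 0/1; 1/0; 1/1; 2/0; 2/1
target 2/0 ∈ {PSO}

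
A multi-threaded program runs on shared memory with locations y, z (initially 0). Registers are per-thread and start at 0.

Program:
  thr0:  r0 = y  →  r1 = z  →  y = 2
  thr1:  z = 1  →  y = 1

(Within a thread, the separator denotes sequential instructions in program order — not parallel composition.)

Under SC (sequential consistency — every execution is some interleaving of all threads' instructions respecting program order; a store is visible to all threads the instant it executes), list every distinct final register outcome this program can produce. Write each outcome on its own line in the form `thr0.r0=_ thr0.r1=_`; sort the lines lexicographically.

thr0.r0=0 thr0.r1=0
thr0.r0=0 thr0.r1=1
thr0.r0=1 thr0.r1=1

outcome vector order: (thr0.r0,thr0.r1)
|SC outcomes| = 3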